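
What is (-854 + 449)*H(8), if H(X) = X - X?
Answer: 0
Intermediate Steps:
H(X) = 0
(-854 + 449)*H(8) = (-854 + 449)*0 = -405*0 = 0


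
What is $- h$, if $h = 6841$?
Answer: $-6841$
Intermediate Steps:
$- h = \left(-1\right) 6841 = -6841$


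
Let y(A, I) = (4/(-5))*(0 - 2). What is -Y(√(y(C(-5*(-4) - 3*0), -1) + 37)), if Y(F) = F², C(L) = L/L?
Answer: -193/5 ≈ -38.600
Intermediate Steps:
C(L) = 1
y(A, I) = 8/5 (y(A, I) = (4*(-⅕))*(-2) = -⅘*(-2) = 8/5)
-Y(√(y(C(-5*(-4) - 3*0), -1) + 37)) = -(√(8/5 + 37))² = -(√(193/5))² = -(√965/5)² = -1*193/5 = -193/5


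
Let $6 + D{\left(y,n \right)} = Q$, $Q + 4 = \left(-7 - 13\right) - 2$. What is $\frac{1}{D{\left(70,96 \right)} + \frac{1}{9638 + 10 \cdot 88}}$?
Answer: $- \frac{10518}{336575} \approx -0.03125$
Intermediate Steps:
$Q = -26$ ($Q = -4 - 22 = -26$)
$D{\left(y,n \right)} = -32$ ($D{\left(y,n \right)} = -6 - 26 = -32$)
$\frac{1}{D{\left(70,96 \right)} + \frac{1}{9638 + 10 \cdot 88}} = \frac{1}{-32 + \frac{1}{9638 + 10 \cdot 88}} = \frac{1}{-32 + \frac{1}{9638 + 880}} = \frac{1}{-32 + \frac{1}{10518}} = \frac{1}{- \frac{336575}{10518}} = - \frac{10518}{336575}$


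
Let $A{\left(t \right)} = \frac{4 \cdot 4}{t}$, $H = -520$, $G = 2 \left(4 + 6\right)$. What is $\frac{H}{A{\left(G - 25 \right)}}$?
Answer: $\frac{325}{2} \approx 162.5$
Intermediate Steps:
$G = 20$ ($G = 2 \cdot 10 = 20$)
$A{\left(t \right)} = \frac{16}{t}$
$\frac{H}{A{\left(G - 25 \right)}} = - \frac{520}{16 \frac{1}{20 - 25}} = - \frac{520}{16 \frac{1}{-5}} = - \frac{520}{16 \left(- \frac{1}{5}\right)} = - \frac{520}{- \frac{16}{5}} = \left(-520\right) \left(- \frac{5}{16}\right) = \frac{325}{2}$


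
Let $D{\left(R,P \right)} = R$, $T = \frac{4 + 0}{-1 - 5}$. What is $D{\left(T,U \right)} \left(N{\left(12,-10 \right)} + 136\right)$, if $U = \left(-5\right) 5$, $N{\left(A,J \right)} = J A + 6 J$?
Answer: $\frac{88}{3} \approx 29.333$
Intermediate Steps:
$N{\left(A,J \right)} = 6 J + A J$ ($N{\left(A,J \right)} = A J + 6 J = 6 J + A J$)
$U = -25$
$T = - \frac{2}{3}$ ($T = \frac{4}{-6} = 4 \left(- \frac{1}{6}\right) = - \frac{2}{3} \approx -0.66667$)
$D{\left(T,U \right)} \left(N{\left(12,-10 \right)} + 136\right) = - \frac{2 \left(- 10 \left(6 + 12\right) + 136\right)}{3} = - \frac{2 \left(\left(-10\right) 18 + 136\right)}{3} = - \frac{2 \left(-180 + 136\right)}{3} = \left(- \frac{2}{3}\right) \left(-44\right) = \frac{88}{3}$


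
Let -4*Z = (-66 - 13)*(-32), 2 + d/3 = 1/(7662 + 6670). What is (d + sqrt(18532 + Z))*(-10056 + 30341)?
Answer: -1744286865/14332 + 202850*sqrt(179) ≈ 2.5922e+6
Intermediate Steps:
d = -85989/14332 (d = -6 + 3/(7662 + 6670) = -6 + 3/14332 = -85989/14332 ≈ -5.9998)
Z = -632 (Z = -(-66 - 13)*(-32)/4 = -(-79)*(-32)/4 = -1/4*2528 = -632)
(d + sqrt(18532 + Z))*(-10056 + 30341) = (-85989/14332 + sqrt(18532 - 632))*(-10056 + 30341) = (-85989/14332 + sqrt(17900))*20285 = (-85989/14332 + 10*sqrt(179))*20285 = -1744286865/14332 + 202850*sqrt(179)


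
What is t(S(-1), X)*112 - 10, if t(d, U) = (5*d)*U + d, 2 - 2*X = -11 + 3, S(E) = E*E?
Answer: 2902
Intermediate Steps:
S(E) = E²
X = 5 (X = 1 - (-11 + 3)/2 = 1 - ½*(-8) = 1 + 4 = 5)
t(d, U) = d + 5*U*d (t(d, U) = 5*U*d + d = d + 5*U*d)
t(S(-1), X)*112 - 10 = ((-1)²*(1 + 5*5))*112 - 10 = (1*(1 + 25))*112 - 10 = (1*26)*112 - 10 = 26*112 - 10 = 2912 - 10 = 2902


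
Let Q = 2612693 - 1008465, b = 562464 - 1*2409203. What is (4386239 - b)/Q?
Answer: 3116489/802114 ≈ 3.8853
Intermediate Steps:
b = -1846739 (b = 562464 - 2409203 = -1846739)
Q = 1604228
(4386239 - b)/Q = (4386239 - 1*(-1846739))/1604228 = (4386239 + 1846739)*(1/1604228) = 6232978*(1/1604228) = 3116489/802114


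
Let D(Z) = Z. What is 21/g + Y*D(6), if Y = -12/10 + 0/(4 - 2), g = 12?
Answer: -109/20 ≈ -5.4500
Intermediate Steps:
Y = -6/5 (Y = -12*⅒ + 0/2 = -6/5 + 0*(½) = -6/5 + 0 = -6/5 ≈ -1.2000)
21/g + Y*D(6) = 21/12 - 6/5*6 = 21*(1/12) - 36/5 = 7/4 - 36/5 = -109/20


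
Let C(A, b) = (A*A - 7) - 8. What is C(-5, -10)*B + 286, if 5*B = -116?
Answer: 54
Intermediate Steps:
B = -116/5 (B = (⅕)*(-116) = -116/5 ≈ -23.200)
C(A, b) = -15 + A² (C(A, b) = (A² - 7) - 8 = (-7 + A²) - 8 = -15 + A²)
C(-5, -10)*B + 286 = (-15 + (-5)²)*(-116/5) + 286 = (-15 + 25)*(-116/5) + 286 = 10*(-116/5) + 286 = -232 + 286 = 54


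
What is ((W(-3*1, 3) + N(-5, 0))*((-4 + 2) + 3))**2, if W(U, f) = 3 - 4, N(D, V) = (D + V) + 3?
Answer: 9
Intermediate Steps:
N(D, V) = 3 + D + V
W(U, f) = -1
((W(-3*1, 3) + N(-5, 0))*((-4 + 2) + 3))**2 = ((-1 + (3 - 5 + 0))*((-4 + 2) + 3))**2 = ((-1 - 2)*(-2 + 3))**2 = (-3*1)**2 = (-3)**2 = 9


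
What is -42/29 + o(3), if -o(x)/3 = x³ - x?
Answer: -2130/29 ≈ -73.448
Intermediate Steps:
o(x) = -3*x³ + 3*x (o(x) = -3*(x³ - x) = -3*x³ + 3*x)
-42/29 + o(3) = -42/29 + 3*3*(1 - 1*3²) = -42/29 + 3*3*(1 - 1*9) = -2*21/29 + 3*3*(1 - 9) = -42/29 + 3*3*(-8) = -42/29 - 72 = -2130/29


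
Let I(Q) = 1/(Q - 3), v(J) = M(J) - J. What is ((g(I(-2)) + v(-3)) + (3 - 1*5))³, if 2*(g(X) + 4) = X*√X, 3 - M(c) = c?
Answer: (150 - I*√5)³/125000 ≈ 26.982 - 1.2074*I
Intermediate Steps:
M(c) = 3 - c
v(J) = 3 - 2*J (v(J) = (3 - J) - J = 3 - 2*J)
I(Q) = 1/(-3 + Q)
g(X) = -4 + X^(3/2)/2 (g(X) = -4 + (X*√X)/2 = -4 + X^(3/2)/2)
((g(I(-2)) + v(-3)) + (3 - 1*5))³ = (((-4 + (1/(-3 - 2))^(3/2)/2) + (3 - 2*(-3))) + (3 - 1*5))³ = (((-4 + (1/(-5))^(3/2)/2) + (3 + 6)) + (3 - 5))³ = (((-4 + (-⅕)^(3/2)/2) + 9) - 2)³ = (((-4 + (-I*√5/25)/2) + 9) - 2)³ = (((-4 - I*√5/50) + 9) - 2)³ = ((5 - I*√5/50) - 2)³ = (3 - I*√5/50)³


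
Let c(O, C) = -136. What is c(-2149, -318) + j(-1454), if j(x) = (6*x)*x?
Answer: 12684560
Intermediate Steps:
j(x) = 6*x²
c(-2149, -318) + j(-1454) = -136 + 6*(-1454)² = -136 + 6*2114116 = -136 + 12684696 = 12684560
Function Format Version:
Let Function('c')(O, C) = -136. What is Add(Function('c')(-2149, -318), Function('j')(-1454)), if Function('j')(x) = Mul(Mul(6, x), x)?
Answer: 12684560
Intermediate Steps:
Function('j')(x) = Mul(6, Pow(x, 2))
Add(Function('c')(-2149, -318), Function('j')(-1454)) = Add(-136, Mul(6, Pow(-1454, 2))) = Add(-136, Mul(6, 2114116)) = Add(-136, 12684696) = 12684560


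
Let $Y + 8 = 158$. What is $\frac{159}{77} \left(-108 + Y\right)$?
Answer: $\frac{954}{11} \approx 86.727$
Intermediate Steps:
$Y = 150$ ($Y = -8 + 158 = 150$)
$\frac{159}{77} \left(-108 + Y\right) = \frac{159}{77} \left(-108 + 150\right) = 159 \cdot \frac{1}{77} \cdot 42 = \frac{159}{77} \cdot 42 = \frac{954}{11}$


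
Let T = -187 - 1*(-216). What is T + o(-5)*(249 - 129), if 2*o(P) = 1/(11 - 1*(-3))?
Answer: 233/7 ≈ 33.286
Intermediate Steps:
T = 29 (T = -187 + 216 = 29)
o(P) = 1/28 (o(P) = 1/(2*(11 - 1*(-3))) = 1/(2*(11 + 3)) = (1/2)/14 = (1/2)*(1/14) = 1/28)
T + o(-5)*(249 - 129) = 29 + (249 - 129)/28 = 29 + (1/28)*120 = 29 + 30/7 = 233/7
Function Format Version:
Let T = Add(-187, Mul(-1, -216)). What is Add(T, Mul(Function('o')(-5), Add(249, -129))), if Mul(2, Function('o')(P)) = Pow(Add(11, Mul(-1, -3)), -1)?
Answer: Rational(233, 7) ≈ 33.286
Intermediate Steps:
T = 29 (T = Add(-187, 216) = 29)
Function('o')(P) = Rational(1, 28) (Function('o')(P) = Mul(Rational(1, 2), Pow(Add(11, Mul(-1, -3)), -1)) = Mul(Rational(1, 2), Pow(Add(11, 3), -1)) = Mul(Rational(1, 2), Pow(14, -1)) = Mul(Rational(1, 2), Rational(1, 14)) = Rational(1, 28))
Add(T, Mul(Function('o')(-5), Add(249, -129))) = Add(29, Mul(Rational(1, 28), Add(249, -129))) = Add(29, Mul(Rational(1, 28), 120)) = Add(29, Rational(30, 7)) = Rational(233, 7)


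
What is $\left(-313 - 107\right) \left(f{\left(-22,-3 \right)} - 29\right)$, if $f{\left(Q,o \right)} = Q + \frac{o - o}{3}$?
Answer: $21420$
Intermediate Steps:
$f{\left(Q,o \right)} = Q$ ($f{\left(Q,o \right)} = Q + \frac{1}{3} \cdot 0 = Q + 0 = Q$)
$\left(-313 - 107\right) \left(f{\left(-22,-3 \right)} - 29\right) = \left(-313 - 107\right) \left(-22 - 29\right) = \left(-420\right) \left(-51\right) = 21420$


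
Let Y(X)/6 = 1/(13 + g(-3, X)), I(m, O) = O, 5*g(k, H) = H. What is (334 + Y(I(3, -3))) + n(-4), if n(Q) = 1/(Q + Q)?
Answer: 82921/248 ≈ 334.36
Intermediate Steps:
g(k, H) = H/5
n(Q) = 1/(2*Q)
Y(X) = 6/(13 + X/5)
(334 + Y(I(3, -3))) + n(-4) = (334 + 30/(65 - 3)) + (½)/(-4) = (334 + 30/62) + (½)*(-¼) = (334 + 30*(1/62)) - ⅛ = (334 + 15/31) - ⅛ = 10369/31 - ⅛ = 82921/248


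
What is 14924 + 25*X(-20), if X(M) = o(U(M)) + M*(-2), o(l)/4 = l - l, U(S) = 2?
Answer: 15924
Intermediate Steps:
o(l) = 0 (o(l) = 4*(l - l) = 4*0 = 0)
X(M) = -2*M (X(M) = 0 + M*(-2) = 0 - 2*M = -2*M)
14924 + 25*X(-20) = 14924 + 25*(-2*(-20)) = 14924 + 25*40 = 14924 + 1000 = 15924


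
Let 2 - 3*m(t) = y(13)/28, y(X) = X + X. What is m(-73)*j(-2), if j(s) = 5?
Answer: 25/14 ≈ 1.7857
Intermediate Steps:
y(X) = 2*X
m(t) = 5/14 (m(t) = 2/3 - 2*13/(3*28) = 2/3 - 26/(3*28) = 2/3 - 1/3*13/14 = 2/3 - 13/42 = 5/14)
m(-73)*j(-2) = (5/14)*5 = 25/14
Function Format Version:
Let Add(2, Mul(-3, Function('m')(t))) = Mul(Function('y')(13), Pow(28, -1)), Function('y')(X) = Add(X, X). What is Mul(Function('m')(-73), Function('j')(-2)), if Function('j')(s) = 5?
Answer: Rational(25, 14) ≈ 1.7857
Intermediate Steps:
Function('y')(X) = Mul(2, X)
Function('m')(t) = Rational(5, 14) (Function('m')(t) = Add(Rational(2, 3), Mul(Rational(-1, 3), Mul(Mul(2, 13), Pow(28, -1)))) = Add(Rational(2, 3), Mul(Rational(-1, 3), Mul(26, Rational(1, 28)))) = Add(Rational(2, 3), Mul(Rational(-1, 3), Rational(13, 14))) = Add(Rational(2, 3), Rational(-13, 42)) = Rational(5, 14))
Mul(Function('m')(-73), Function('j')(-2)) = Mul(Rational(5, 14), 5) = Rational(25, 14)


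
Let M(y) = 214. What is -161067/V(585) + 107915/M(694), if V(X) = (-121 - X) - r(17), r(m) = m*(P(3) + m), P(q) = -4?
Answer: 44835181/66126 ≈ 678.03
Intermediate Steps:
r(m) = m*(-4 + m)
V(X) = -342 - X (V(X) = (-121 - X) - 17*(-4 + 17) = (-121 - X) - 17*13 = (-121 - X) - 1*221 = (-121 - X) - 221 = -342 - X)
-161067/V(585) + 107915/M(694) = -161067/(-342 - 1*585) + 107915/214 = -161067/(-342 - 585) + 107915*(1/214) = -161067/(-927) + 107915/214 = -161067*(-1/927) + 107915/214 = 53689/309 + 107915/214 = 44835181/66126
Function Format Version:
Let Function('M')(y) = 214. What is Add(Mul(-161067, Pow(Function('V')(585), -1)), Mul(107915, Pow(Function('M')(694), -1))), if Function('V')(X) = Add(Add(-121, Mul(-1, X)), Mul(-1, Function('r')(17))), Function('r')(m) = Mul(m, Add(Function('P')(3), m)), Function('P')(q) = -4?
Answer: Rational(44835181, 66126) ≈ 678.03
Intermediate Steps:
Function('r')(m) = Mul(m, Add(-4, m))
Function('V')(X) = Add(-342, Mul(-1, X)) (Function('V')(X) = Add(Add(-121, Mul(-1, X)), Mul(-1, Mul(17, Add(-4, 17)))) = Add(Add(-121, Mul(-1, X)), Mul(-1, Mul(17, 13))) = Add(Add(-121, Mul(-1, X)), Mul(-1, 221)) = Add(Add(-121, Mul(-1, X)), -221) = Add(-342, Mul(-1, X)))
Add(Mul(-161067, Pow(Function('V')(585), -1)), Mul(107915, Pow(Function('M')(694), -1))) = Add(Mul(-161067, Pow(Add(-342, Mul(-1, 585)), -1)), Mul(107915, Pow(214, -1))) = Add(Mul(-161067, Pow(Add(-342, -585), -1)), Mul(107915, Rational(1, 214))) = Add(Mul(-161067, Pow(-927, -1)), Rational(107915, 214)) = Add(Mul(-161067, Rational(-1, 927)), Rational(107915, 214)) = Add(Rational(53689, 309), Rational(107915, 214)) = Rational(44835181, 66126)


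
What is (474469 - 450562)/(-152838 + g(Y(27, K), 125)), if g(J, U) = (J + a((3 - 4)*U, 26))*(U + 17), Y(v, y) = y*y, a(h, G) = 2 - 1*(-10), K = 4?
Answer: -23907/148862 ≈ -0.16060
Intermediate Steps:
a(h, G) = 12 (a(h, G) = 2 + 10 = 12)
Y(v, y) = y**2
g(J, U) = (12 + J)*(17 + U) (g(J, U) = (J + 12)*(U + 17) = (12 + J)*(17 + U))
(474469 - 450562)/(-152838 + g(Y(27, K), 125)) = (474469 - 450562)/(-152838 + (204 + 12*125 + 17*4**2 + 4**2*125)) = 23907/(-152838 + (204 + 1500 + 17*16 + 16*125)) = 23907/(-152838 + (204 + 1500 + 272 + 2000)) = 23907/(-152838 + 3976) = 23907/(-148862) = 23907*(-1/148862) = -23907/148862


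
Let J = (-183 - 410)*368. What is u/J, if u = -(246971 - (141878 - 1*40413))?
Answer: 72753/109112 ≈ 0.66677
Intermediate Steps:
u = -145506 (u = -(246971 - (141878 - 40413)) = -(246971 - 1*101465) = -(246971 - 101465) = -1*145506 = -145506)
J = -218224 (J = -593*368 = -218224)
u/J = -145506/(-218224) = -145506*(-1/218224) = 72753/109112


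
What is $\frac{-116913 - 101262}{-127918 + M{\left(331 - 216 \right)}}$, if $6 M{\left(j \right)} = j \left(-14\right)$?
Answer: $\frac{654525}{384559} \approx 1.702$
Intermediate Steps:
$M{\left(j \right)} = - \frac{7 j}{3}$ ($M{\left(j \right)} = \frac{j \left(-14\right)}{6} = \frac{\left(-14\right) j}{6} = - \frac{7 j}{3}$)
$\frac{-116913 - 101262}{-127918 + M{\left(331 - 216 \right)}} = \frac{-116913 - 101262}{-127918 - \frac{7 \left(331 - 216\right)}{3}} = - \frac{218175}{-127918 - \frac{7 \left(331 - 216\right)}{3}} = - \frac{218175}{-127918 - \frac{805}{3}} = - \frac{218175}{- \frac{384559}{3}} = \left(-218175\right) \left(- \frac{3}{384559}\right) = \frac{654525}{384559}$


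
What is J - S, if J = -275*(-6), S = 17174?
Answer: -15524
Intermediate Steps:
J = 1650
J - S = 1650 - 1*17174 = 1650 - 17174 = -15524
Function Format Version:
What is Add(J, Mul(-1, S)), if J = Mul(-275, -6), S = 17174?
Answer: -15524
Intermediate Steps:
J = 1650
Add(J, Mul(-1, S)) = Add(1650, Mul(-1, 17174)) = Add(1650, -17174) = -15524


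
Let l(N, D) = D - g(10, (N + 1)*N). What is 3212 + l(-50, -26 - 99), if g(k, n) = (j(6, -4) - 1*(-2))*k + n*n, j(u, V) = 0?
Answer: -5999433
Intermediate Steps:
g(k, n) = n² + 2*k (g(k, n) = (0 - 1*(-2))*k + n*n = (0 + 2)*k + n² = 2*k + n² = n² + 2*k)
l(N, D) = -20 + D - N²*(1 + N)² (l(N, D) = D - (((N + 1)*N)² + 2*10) = D - (((1 + N)*N)² + 20) = D - ((N*(1 + N))² + 20) = D - (N²*(1 + N)² + 20) = D - (20 + N²*(1 + N)²) = D + (-20 - N²*(1 + N)²) = -20 + D - N²*(1 + N)²)
3212 + l(-50, -26 - 99) = 3212 + (-20 + (-26 - 99) - 1*(-50)²*(1 - 50)²) = 3212 + (-20 - 125 - 1*2500*(-49)²) = 3212 + (-20 - 125 - 1*2500*2401) = 3212 + (-20 - 125 - 6002500) = 3212 - 6002645 = -5999433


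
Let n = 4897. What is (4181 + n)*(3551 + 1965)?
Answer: 50074248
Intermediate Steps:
(4181 + n)*(3551 + 1965) = (4181 + 4897)*(3551 + 1965) = 9078*5516 = 50074248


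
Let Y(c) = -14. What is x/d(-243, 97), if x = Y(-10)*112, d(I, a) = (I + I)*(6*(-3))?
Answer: -392/2187 ≈ -0.17924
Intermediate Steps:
d(I, a) = -36*I (d(I, a) = (2*I)*(-18) = -36*I)
x = -1568 (x = -14*112 = -1568)
x/d(-243, 97) = -1568/((-36*(-243))) = -1568/8748 = -1568*1/8748 = -392/2187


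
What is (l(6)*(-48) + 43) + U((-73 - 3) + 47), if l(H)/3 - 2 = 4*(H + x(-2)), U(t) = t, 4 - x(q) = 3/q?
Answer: -6898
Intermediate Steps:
x(q) = 4 - 3/q
l(H) = 72 + 12*H (l(H) = 6 + 3*(4*(H + (4 - 3/(-2)))) = 6 + 3*(4*(H + (4 - 3*(-1/2)))) = 6 + 3*(4*(H + (4 + 3/2))) = 6 + 3*(4*(H + 11/2)) = 6 + 3*(4*(11/2 + H)) = 6 + 3*(22 + 4*H) = 6 + (66 + 12*H) = 72 + 12*H)
(l(6)*(-48) + 43) + U((-73 - 3) + 47) = ((72 + 12*6)*(-48) + 43) + ((-73 - 3) + 47) = ((72 + 72)*(-48) + 43) + (-76 + 47) = (144*(-48) + 43) - 29 = (-6912 + 43) - 29 = -6869 - 29 = -6898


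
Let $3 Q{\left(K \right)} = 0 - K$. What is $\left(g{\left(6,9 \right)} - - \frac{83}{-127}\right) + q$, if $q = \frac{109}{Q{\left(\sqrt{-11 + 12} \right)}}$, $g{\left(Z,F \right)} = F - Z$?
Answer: $- \frac{41231}{127} \approx -324.65$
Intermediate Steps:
$Q{\left(K \right)} = - \frac{K}{3}$ ($Q{\left(K \right)} = \frac{0 - K}{3} = \frac{\left(-1\right) K}{3} = - \frac{K}{3}$)
$q = -327$ ($q = \frac{109}{\left(- \frac{1}{3}\right) \sqrt{-11 + 12}} = \frac{109}{\left(- \frac{1}{3}\right) \sqrt{1}} = \frac{109}{\left(- \frac{1}{3}\right) 1} = \frac{109}{- \frac{1}{3}} = 109 \left(-3\right) = -327$)
$\left(g{\left(6,9 \right)} - - \frac{83}{-127}\right) + q = \left(\left(9 - 6\right) - - \frac{83}{-127}\right) - 327 = \left(\left(9 - 6\right) - \left(-83\right) \left(- \frac{1}{127}\right)\right) - 327 = \left(3 - \frac{83}{127}\right) - 327 = \frac{298}{127} - 327 = - \frac{41231}{127}$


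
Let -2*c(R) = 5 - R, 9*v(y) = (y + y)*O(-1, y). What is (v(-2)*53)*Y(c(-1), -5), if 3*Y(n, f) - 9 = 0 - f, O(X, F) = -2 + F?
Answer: 11872/27 ≈ 439.70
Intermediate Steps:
v(y) = 2*y*(-2 + y)/9 (v(y) = ((y + y)*(-2 + y))/9 = ((2*y)*(-2 + y))/9 = (2*y*(-2 + y))/9 = 2*y*(-2 + y)/9)
c(R) = -5/2 + R/2 (c(R) = -(5 - R)/2 = -5/2 + R/2)
Y(n, f) = 3 - f/3 (Y(n, f) = 3 + (0 - f)/3 = 3 + (-f)/3 = 3 - f/3)
(v(-2)*53)*Y(c(-1), -5) = (((2/9)*(-2)*(-2 - 2))*53)*(3 - 1/3*(-5)) = (((2/9)*(-2)*(-4))*53)*(3 + 5/3) = ((16/9)*53)*(14/3) = (848/9)*(14/3) = 11872/27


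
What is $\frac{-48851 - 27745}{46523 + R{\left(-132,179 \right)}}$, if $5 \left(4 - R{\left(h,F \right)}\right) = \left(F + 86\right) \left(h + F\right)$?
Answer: $- \frac{19149}{11009} \approx -1.7394$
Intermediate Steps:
$R{\left(h,F \right)} = 4 - \frac{\left(86 + F\right) \left(F + h\right)}{5}$ ($R{\left(h,F \right)} = 4 - \frac{\left(F + 86\right) \left(h + F\right)}{5} = 4 - \frac{\left(86 + F\right) \left(F + h\right)}{5}$)
$\frac{-48851 - 27745}{46523 + R{\left(-132,179 \right)}} = \frac{-48851 - 27745}{46523 - \left(\frac{4022}{5} - \frac{23628}{5} + \frac{32041}{5}\right)} = - \frac{76596}{46523 + \left(4 - \frac{15394}{5} + \frac{11352}{5} - \frac{32041}{5} + \frac{23628}{5}\right)} = - \frac{76596}{46523 - 2487} = - \frac{76596}{44036} = \left(-76596\right) \frac{1}{44036} = - \frac{19149}{11009}$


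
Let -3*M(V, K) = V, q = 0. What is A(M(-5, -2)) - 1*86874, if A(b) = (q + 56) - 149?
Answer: -86967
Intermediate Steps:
M(V, K) = -V/3
A(b) = -93 (A(b) = (0 + 56) - 149 = 56 - 149 = -93)
A(M(-5, -2)) - 1*86874 = -93 - 1*86874 = -93 - 86874 = -86967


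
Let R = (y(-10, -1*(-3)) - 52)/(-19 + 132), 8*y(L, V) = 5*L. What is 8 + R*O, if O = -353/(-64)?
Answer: 149175/28928 ≈ 5.1568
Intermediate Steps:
y(L, V) = 5*L/8 (y(L, V) = (5*L)/8 = 5*L/8)
O = 353/64 (O = -353*(-1/64) = 353/64 ≈ 5.5156)
R = -233/452 (R = ((5/8)*(-10) - 52)/(-19 + 132) = (-25/4 - 52)/113 = -233/4*1/113 = -233/452 ≈ -0.51549)
8 + R*O = 8 - 233/452*353/64 = 8 - 82249/28928 = 149175/28928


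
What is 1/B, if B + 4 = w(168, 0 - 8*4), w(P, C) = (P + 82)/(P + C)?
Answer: -68/147 ≈ -0.46258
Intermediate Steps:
w(P, C) = (82 + P)/(C + P)
B = -147/68 (B = -4 + (82 + 168)/((0 - 8*4) + 168) = -4 + 250/((0 - 32) + 168) = -4 + 250/(-32 + 168) = -4 + 250/136 = -4 + (1/136)*250 = -4 + 125/68 = -147/68 ≈ -2.1618)
1/B = 1/(-147/68) = -68/147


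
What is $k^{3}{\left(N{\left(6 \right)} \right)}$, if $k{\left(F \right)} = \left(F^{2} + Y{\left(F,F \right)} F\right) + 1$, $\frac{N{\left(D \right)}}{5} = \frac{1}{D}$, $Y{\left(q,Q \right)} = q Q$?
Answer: $\frac{118370771}{10077696} \approx 11.746$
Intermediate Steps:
$Y{\left(q,Q \right)} = Q q$
$N{\left(D \right)} = \frac{5}{D}$
$k{\left(F \right)} = 1 + F^{2} + F^{3}$ ($k{\left(F \right)} = \left(F^{2} + F F F\right) + 1 = \left(F^{2} + F^{2} F\right) + 1 = \left(F^{2} + F^{3}\right) + 1 = 1 + F^{2} + F^{3}$)
$k^{3}{\left(N{\left(6 \right)} \right)} = \left(1 + \left(\frac{5}{6}\right)^{2} + \left(\frac{5}{6}\right)^{3}\right)^{3} = \left(1 + \frac{25}{36} + \frac{125}{216}\right)^{3} = \left(\frac{491}{216}\right)^{3} = \frac{118370771}{10077696}$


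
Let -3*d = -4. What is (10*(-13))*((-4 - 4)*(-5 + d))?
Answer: -11440/3 ≈ -3813.3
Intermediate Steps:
d = 4/3 (d = -⅓*(-4) = 4/3 ≈ 1.3333)
(10*(-13))*((-4 - 4)*(-5 + d)) = (10*(-13))*((-4 - 4)*(-5 + 4/3)) = -(-1040)*(-11)/3 = -130*88/3 = -11440/3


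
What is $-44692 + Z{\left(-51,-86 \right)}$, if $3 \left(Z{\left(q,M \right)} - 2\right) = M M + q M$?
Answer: $- \frac{122288}{3} \approx -40763.0$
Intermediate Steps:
$Z{\left(q,M \right)} = 2 + \frac{M^{2}}{3} + \frac{M q}{3}$ ($Z{\left(q,M \right)} = 2 + \frac{M M + q M}{3} = 2 + \frac{M^{2} + M q}{3} = 2 + \left(\frac{M^{2}}{3} + \frac{M q}{3}\right) = 2 + \frac{M^{2}}{3} + \frac{M q}{3}$)
$-44692 + Z{\left(-51,-86 \right)} = -44692 + \left(2 + \frac{\left(-86\right)^{2}}{3} + \frac{1}{3} \left(-86\right) \left(-51\right)\right) = -44692 + \left(2 + \frac{1}{3} \cdot 7396 + 1462\right) = -44692 + \left(2 + \frac{7396}{3} + 1462\right) = -44692 + \frac{11788}{3} = - \frac{122288}{3}$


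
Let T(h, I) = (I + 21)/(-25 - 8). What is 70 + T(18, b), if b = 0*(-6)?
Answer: 763/11 ≈ 69.364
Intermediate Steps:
b = 0
T(h, I) = -7/11 - I/33 (T(h, I) = (21 + I)/(-33) = (21 + I)*(-1/33) = -7/11 - I/33)
70 + T(18, b) = 70 + (-7/11 - 1/33*0) = 70 + (-7/11 + 0) = 70 - 7/11 = 763/11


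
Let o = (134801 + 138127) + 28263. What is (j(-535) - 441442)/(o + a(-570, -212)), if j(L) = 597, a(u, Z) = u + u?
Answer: -440845/300051 ≈ -1.4692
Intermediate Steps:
o = 301191 (o = 272928 + 28263 = 301191)
a(u, Z) = 2*u
(j(-535) - 441442)/(o + a(-570, -212)) = (597 - 441442)/(301191 + 2*(-570)) = -440845/(301191 - 1140) = -440845/300051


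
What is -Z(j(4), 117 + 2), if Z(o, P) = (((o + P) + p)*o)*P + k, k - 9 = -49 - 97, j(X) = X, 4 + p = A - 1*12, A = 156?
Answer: -125051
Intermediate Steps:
p = 140 (p = -4 + (156 - 1*12) = -4 + (156 - 12) = -4 + 144 = 140)
k = -137 (k = 9 + (-49 - 97) = 9 - 146 = -137)
Z(o, P) = -137 + P*o*(140 + P + o) (Z(o, P) = (((o + P) + 140)*o)*P - 137 = (((P + o) + 140)*o)*P - 137 = ((140 + P + o)*o)*P - 137 = (o*(140 + P + o))*P - 137 = P*o*(140 + P + o) - 137 = -137 + P*o*(140 + P + o))
-Z(j(4), 117 + 2) = -(-137 + (117 + 2)*4² + 4*(117 + 2)² + 140*(117 + 2)*4) = -(-137 + 119*16 + 4*119² + 140*119*4) = -(-137 + 1904 + 4*14161 + 66640) = -(-137 + 1904 + 56644 + 66640) = -1*125051 = -125051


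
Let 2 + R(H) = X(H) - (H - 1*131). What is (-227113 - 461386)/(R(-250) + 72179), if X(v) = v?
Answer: -688499/72308 ≈ -9.5218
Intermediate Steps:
R(H) = 129 (R(H) = -2 + (H - (H - 1*131)) = -2 + (H - (H - 131)) = -2 + (H - (-131 + H)) = -2 + (H + (131 - H)) = -2 + 131 = 129)
(-227113 - 461386)/(R(-250) + 72179) = (-227113 - 461386)/(129 + 72179) = -688499/72308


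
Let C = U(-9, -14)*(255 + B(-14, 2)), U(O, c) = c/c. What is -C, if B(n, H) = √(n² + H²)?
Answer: -255 - 10*√2 ≈ -269.14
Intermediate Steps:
B(n, H) = √(H² + n²)
U(O, c) = 1
C = 255 + 10*√2 (C = 1*(255 + √(2² + (-14)²)) = 1*(255 + √(4 + 196)) = 1*(255 + √200) = 1*(255 + 10*√2) = 255 + 10*√2 ≈ 269.14)
-C = -(255 + 10*√2) = -255 - 10*√2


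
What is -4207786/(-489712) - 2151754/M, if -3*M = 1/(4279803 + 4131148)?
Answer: 13294430167169914565/244856 ≈ 5.4295e+13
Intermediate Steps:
M = -1/25232853 (M = -1/(3*(4279803 + 4131148)) = -⅓/8410951 = -⅓*1/8410951 = -1/25232853 ≈ -3.9631e-8)
-4207786/(-489712) - 2151754/M = -4207786/(-489712) - 2151754/(-1/25232853) = -4207786*(-1/489712) - 2151754*(-25232853) = 2103893/244856 + 54294892374162 = 13294430167169914565/244856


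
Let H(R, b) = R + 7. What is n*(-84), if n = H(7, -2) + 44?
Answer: -4872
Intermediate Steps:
H(R, b) = 7 + R
n = 58 (n = (7 + 7) + 44 = 14 + 44 = 58)
n*(-84) = 58*(-84) = -4872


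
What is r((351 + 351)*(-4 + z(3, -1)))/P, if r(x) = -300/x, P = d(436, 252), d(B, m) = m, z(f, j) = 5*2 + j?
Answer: -5/14742 ≈ -0.00033917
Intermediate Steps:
z(f, j) = 10 + j
P = 252
r((351 + 351)*(-4 + z(3, -1)))/P = -300*1/((-4 + (10 - 1))*(351 + 351))/252 = -300*1/(702*(-4 + 9))*(1/252) = -300/(702*5)*(1/252) = -300/3510*(1/252) = -300*1/3510*(1/252) = -10/117*1/252 = -5/14742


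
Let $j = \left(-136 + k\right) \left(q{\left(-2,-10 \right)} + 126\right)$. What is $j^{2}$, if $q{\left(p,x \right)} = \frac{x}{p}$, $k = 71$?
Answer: $72505225$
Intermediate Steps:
$j = -8515$ ($j = \left(-136 + 71\right) \left(- \frac{10}{-2} + 126\right) = - 65 \left(\left(-10\right) \left(- \frac{1}{2}\right) + 126\right) = - 65 \left(5 + 126\right) = \left(-65\right) 131 = -8515$)
$j^{2} = \left(-8515\right)^{2} = 72505225$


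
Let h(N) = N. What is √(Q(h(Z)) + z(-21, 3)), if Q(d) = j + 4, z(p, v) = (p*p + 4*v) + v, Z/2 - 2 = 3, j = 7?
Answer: √467 ≈ 21.610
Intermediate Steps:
Z = 10 (Z = 4 + 2*3 = 4 + 6 = 10)
z(p, v) = p² + 5*v (z(p, v) = (p² + 4*v) + v = p² + 5*v)
Q(d) = 11 (Q(d) = 7 + 4 = 11)
√(Q(h(Z)) + z(-21, 3)) = √(11 + ((-21)² + 5*3)) = √(11 + (441 + 15)) = √(11 + 456) = √467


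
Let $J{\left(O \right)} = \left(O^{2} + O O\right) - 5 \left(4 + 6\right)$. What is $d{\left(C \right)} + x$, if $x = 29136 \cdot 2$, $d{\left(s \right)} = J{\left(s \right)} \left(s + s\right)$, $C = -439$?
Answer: $-338315904$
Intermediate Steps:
$J{\left(O \right)} = -50 + 2 O^{2}$ ($J{\left(O \right)} = \left(O^{2} + O^{2}\right) - 50 = 2 O^{2} - 50 = -50 + 2 O^{2}$)
$d{\left(s \right)} = 2 s \left(-50 + 2 s^{2}\right)$ ($d{\left(s \right)} = \left(-50 + 2 s^{2}\right) \left(s + s\right) = \left(-50 + 2 s^{2}\right) 2 s = 2 s \left(-50 + 2 s^{2}\right)$)
$x = 58272$
$d{\left(C \right)} + x = 4 \left(-439\right) \left(-25 + \left(-439\right)^{2}\right) + 58272 = 4 \left(-439\right) \left(-25 + 192721\right) + 58272 = 4 \left(-439\right) 192696 + 58272 = -338374176 + 58272 = -338315904$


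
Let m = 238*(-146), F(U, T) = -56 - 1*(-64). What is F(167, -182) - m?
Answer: 34756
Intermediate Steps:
F(U, T) = 8 (F(U, T) = -56 + 64 = 8)
m = -34748
F(167, -182) - m = 8 - 1*(-34748) = 8 + 34748 = 34756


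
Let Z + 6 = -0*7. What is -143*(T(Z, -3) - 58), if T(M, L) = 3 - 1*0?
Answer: 7865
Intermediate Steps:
Z = -6 (Z = -6 - 0*7 = -6 - 1*0 = -6 + 0 = -6)
T(M, L) = 3 (T(M, L) = 3 + 0 = 3)
-143*(T(Z, -3) - 58) = -143*(3 - 58) = -143*(-55) = 7865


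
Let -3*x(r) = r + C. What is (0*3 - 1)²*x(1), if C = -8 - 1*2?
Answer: 3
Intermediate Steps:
C = -10 (C = -8 - 2 = -10)
x(r) = 10/3 - r/3 (x(r) = -(r - 10)/3 = -(-10 + r)/3 = 10/3 - r/3)
(0*3 - 1)²*x(1) = (0*3 - 1)²*(10/3 - ⅓*1) = (0 - 1)²*(10/3 - ⅓) = (-1)²*3 = 1*3 = 3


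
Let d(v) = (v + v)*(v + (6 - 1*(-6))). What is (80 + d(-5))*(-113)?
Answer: -1130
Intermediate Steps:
d(v) = 2*v*(12 + v) (d(v) = (2*v)*(v + (6 + 6)) = (2*v)*(v + 12) = (2*v)*(12 + v) = 2*v*(12 + v))
(80 + d(-5))*(-113) = (80 + 2*(-5)*(12 - 5))*(-113) = (80 + 2*(-5)*7)*(-113) = (80 - 70)*(-113) = 10*(-113) = -1130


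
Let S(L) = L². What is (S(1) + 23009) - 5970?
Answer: 17040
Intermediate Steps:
(S(1) + 23009) - 5970 = (1² + 23009) - 5970 = (1 + 23009) - 5970 = 23010 - 5970 = 17040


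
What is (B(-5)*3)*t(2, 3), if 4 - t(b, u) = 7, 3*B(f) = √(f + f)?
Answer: -3*I*√10 ≈ -9.4868*I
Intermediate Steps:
B(f) = √2*√f/3 (B(f) = √(f + f)/3 = √(2*f)/3 = (√2*√f)/3 = √2*√f/3)
t(b, u) = -3 (t(b, u) = 4 - 1*7 = 4 - 7 = -3)
(B(-5)*3)*t(2, 3) = ((√2*√(-5)/3)*3)*(-3) = ((√2*(I*√5)/3)*3)*(-3) = ((I*√10/3)*3)*(-3) = (I*√10)*(-3) = -3*I*√10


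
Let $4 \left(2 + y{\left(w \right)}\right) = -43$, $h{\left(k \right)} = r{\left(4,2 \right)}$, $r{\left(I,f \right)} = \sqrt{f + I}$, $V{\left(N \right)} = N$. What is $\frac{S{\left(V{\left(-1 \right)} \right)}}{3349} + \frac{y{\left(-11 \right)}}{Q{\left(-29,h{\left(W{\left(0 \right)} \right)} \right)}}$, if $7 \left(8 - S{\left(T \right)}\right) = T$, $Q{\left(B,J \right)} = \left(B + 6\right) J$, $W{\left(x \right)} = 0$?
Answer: $\frac{57}{23443} + \frac{17 \sqrt{6}}{184} \approx 0.22874$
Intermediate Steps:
$r{\left(I,f \right)} = \sqrt{I + f}$
$h{\left(k \right)} = \sqrt{6}$ ($h{\left(k \right)} = \sqrt{4 + 2} = \sqrt{6}$)
$Q{\left(B,J \right)} = J \left(6 + B\right)$ ($Q{\left(B,J \right)} = \left(6 + B\right) J = J \left(6 + B\right)$)
$S{\left(T \right)} = 8 - \frac{T}{7}$
$y{\left(w \right)} = - \frac{51}{4}$ ($y{\left(w \right)} = -2 + \frac{1}{4} \left(-43\right) = -2 - \frac{43}{4} = - \frac{51}{4}$)
$\frac{S{\left(V{\left(-1 \right)} \right)}}{3349} + \frac{y{\left(-11 \right)}}{Q{\left(-29,h{\left(W{\left(0 \right)} \right)} \right)}} = \frac{8 - - \frac{1}{7}}{3349} - \frac{51}{4 \sqrt{6} \left(6 - 29\right)} = \left(8 + \frac{1}{7}\right) \frac{1}{3349} - \frac{51}{4 \sqrt{6} \left(-23\right)} = \frac{57}{7} \cdot \frac{1}{3349} - \frac{51}{4 \left(- 23 \sqrt{6}\right)} = \frac{57}{23443} - \frac{51 \left(- \frac{\sqrt{6}}{138}\right)}{4} = \frac{57}{23443} + \frac{17 \sqrt{6}}{184}$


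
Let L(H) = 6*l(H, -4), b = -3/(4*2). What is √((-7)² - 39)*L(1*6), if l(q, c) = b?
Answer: -9*√10/4 ≈ -7.1151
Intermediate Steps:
b = -3/8 ≈ -0.37500
l(q, c) = -3/8
L(H) = -9/4 (L(H) = 6*(-3/8) = -9/4)
√((-7)² - 39)*L(1*6) = √((-7)² - 39)*(-9/4) = √(49 - 39)*(-9/4) = √10*(-9/4) = -9*√10/4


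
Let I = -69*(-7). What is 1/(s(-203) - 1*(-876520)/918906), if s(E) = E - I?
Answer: -459453/314746498 ≈ -0.0014598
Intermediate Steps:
I = 483
s(E) = -483 + E (s(E) = E - 1*483 = E - 483 = -483 + E)
1/(s(-203) - 1*(-876520)/918906) = 1/((-483 - 203) - 1*(-876520)/918906) = 1/(-686 + 876520*(1/918906)) = 1/(-686 + 438260/459453) = 1/(-314746498/459453) = -459453/314746498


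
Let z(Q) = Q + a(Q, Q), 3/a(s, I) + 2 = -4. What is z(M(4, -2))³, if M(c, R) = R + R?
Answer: -729/8 ≈ -91.125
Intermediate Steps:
a(s, I) = -½ (a(s, I) = 3/(-2 - 4) = 3/(-6) = 3*(-⅙) = -½)
M(c, R) = 2*R
z(Q) = -½ + Q (z(Q) = Q - ½ = -½ + Q)
z(M(4, -2))³ = (-½ + 2*(-2))³ = (-½ - 4)³ = (-9/2)³ = -729/8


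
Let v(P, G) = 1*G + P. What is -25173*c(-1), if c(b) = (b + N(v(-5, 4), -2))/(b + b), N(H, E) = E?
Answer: -75519/2 ≈ -37760.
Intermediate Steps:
v(P, G) = G + P
c(b) = (-2 + b)/(2*b) (c(b) = (b - 2)/(b + b) = (-2 + b)/((2*b)) = (-2 + b)*(1/(2*b)) = (-2 + b)/(2*b))
-25173*c(-1) = -25173*(-2 - 1)/(2*(-1)) = -25173*(-1)*(-3)/2 = -25173*3/2 = -75519/2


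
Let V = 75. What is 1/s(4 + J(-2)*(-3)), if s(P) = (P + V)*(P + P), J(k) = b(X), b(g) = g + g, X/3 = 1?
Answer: -1/1708 ≈ -0.00058548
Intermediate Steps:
X = 3 (X = 3*1 = 3)
b(g) = 2*g
J(k) = 6 (J(k) = 2*3 = 6)
s(P) = 2*P*(75 + P) (s(P) = (P + 75)*(P + P) = (75 + P)*(2*P) = 2*P*(75 + P))
1/s(4 + J(-2)*(-3)) = 1/(2*(4 + 6*(-3))*(75 + (4 + 6*(-3)))) = 1/(2*(4 - 18)*(75 + (4 - 18))) = 1/(2*(-14)*(75 - 14)) = 1/(2*(-14)*61) = 1/(-1708) = -1/1708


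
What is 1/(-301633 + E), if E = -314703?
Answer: -1/616336 ≈ -1.6225e-6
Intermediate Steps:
1/(-301633 + E) = 1/(-301633 - 314703) = 1/(-616336) = -1/616336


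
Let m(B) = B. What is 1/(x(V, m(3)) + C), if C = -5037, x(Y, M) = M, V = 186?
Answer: -1/5034 ≈ -0.00019865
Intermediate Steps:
1/(x(V, m(3)) + C) = 1/(3 - 5037) = 1/(-5034) = -1/5034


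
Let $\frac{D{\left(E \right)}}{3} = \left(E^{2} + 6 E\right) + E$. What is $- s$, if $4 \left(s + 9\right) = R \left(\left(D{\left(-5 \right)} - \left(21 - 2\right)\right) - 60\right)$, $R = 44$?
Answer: $1208$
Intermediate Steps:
$D{\left(E \right)} = 3 E^{2} + 21 E$ ($D{\left(E \right)} = 3 \left(\left(E^{2} + 6 E\right) + E\right) = 3 \left(E^{2} + 7 E\right) = 3 E^{2} + 21 E$)
$s = -1208$ ($s = -9 + \frac{44 \left(\left(3 \left(-5\right) \left(7 - 5\right) - \left(21 - 2\right)\right) - 60\right)}{4} = -9 + \frac{44 \left(\left(3 \left(-5\right) 2 - 19\right) - 60\right)}{4} = -9 + \frac{44 \left(\left(-30 - 19\right) - 60\right)}{4} = -9 + \frac{44 \left(-49 - 60\right)}{4} = -9 + \frac{44 \left(-109\right)}{4} = -9 + \frac{1}{4} \left(-4796\right) = -9 - 1199 = -1208$)
$- s = \left(-1\right) \left(-1208\right) = 1208$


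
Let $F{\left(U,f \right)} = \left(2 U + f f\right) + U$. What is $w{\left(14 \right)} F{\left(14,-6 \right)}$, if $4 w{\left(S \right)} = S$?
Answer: $273$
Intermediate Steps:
$w{\left(S \right)} = \frac{S}{4}$
$F{\left(U,f \right)} = f^{2} + 3 U$ ($F{\left(U,f \right)} = \left(2 U + f^{2}\right) + U = \left(f^{2} + 2 U\right) + U = f^{2} + 3 U$)
$w{\left(14 \right)} F{\left(14,-6 \right)} = \frac{1}{4} \cdot 14 \left(\left(-6\right)^{2} + 3 \cdot 14\right) = \frac{7 \left(36 + 42\right)}{2} = \frac{7}{2} \cdot 78 = 273$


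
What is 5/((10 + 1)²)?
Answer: 5/121 ≈ 0.041322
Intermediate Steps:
5/((10 + 1)²) = 5/(11²) = 5/121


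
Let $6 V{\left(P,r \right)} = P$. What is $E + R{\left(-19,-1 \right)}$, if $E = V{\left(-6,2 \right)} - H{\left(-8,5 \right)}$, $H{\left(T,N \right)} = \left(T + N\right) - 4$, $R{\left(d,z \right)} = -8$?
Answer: $-2$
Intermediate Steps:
$H{\left(T,N \right)} = -4 + N + T$ ($H{\left(T,N \right)} = \left(N + T\right) - 4 = -4 + N + T$)
$V{\left(P,r \right)} = \frac{P}{6}$
$E = 6$ ($E = \frac{1}{6} \left(-6\right) - \left(-4 + 5 - 8\right) = -1 - -7 = -1 + 7 = 6$)
$E + R{\left(-19,-1 \right)} = 6 - 8 = -2$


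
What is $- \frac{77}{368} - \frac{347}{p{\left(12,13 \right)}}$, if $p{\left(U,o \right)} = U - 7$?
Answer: $- \frac{128081}{1840} \approx -69.609$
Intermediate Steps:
$p{\left(U,o \right)} = -7 + U$ ($p{\left(U,o \right)} = U - 7 = -7 + U$)
$- \frac{77}{368} - \frac{347}{p{\left(12,13 \right)}} = - \frac{77}{368} - \frac{347}{-7 + 12} = \left(-77\right) \frac{1}{368} - \frac{347}{5} = - \frac{77}{368} - \frac{347}{5} = - \frac{128081}{1840}$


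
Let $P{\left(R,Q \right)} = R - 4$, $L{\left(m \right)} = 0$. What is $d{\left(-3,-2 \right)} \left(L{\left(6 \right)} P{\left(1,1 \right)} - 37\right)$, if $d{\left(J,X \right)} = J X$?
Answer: $-222$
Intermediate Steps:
$P{\left(R,Q \right)} = -4 + R$ ($P{\left(R,Q \right)} = R - 4 = -4 + R$)
$d{\left(-3,-2 \right)} \left(L{\left(6 \right)} P{\left(1,1 \right)} - 37\right) = \left(-3\right) \left(-2\right) \left(0 \left(-4 + 1\right) - 37\right) = 6 \left(0 \left(-3\right) - 37\right) = 6 \left(0 - 37\right) = 6 \left(-37\right) = -222$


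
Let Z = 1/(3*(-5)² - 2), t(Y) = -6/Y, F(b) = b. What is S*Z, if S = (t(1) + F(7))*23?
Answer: 23/73 ≈ 0.31507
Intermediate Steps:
Z = 1/73 (Z = 1/(3*25 - 2) = 1/(75 - 2) = 1/73 ≈ 0.013699)
S = 23 (S = (-6/1 + 7)*23 = (-6*1 + 7)*23 = (-6 + 7)*23 = 1*23 = 23)
S*Z = 23*(1/73) = 23/73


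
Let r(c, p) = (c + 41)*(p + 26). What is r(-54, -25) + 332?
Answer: 319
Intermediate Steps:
r(c, p) = (26 + p)*(41 + c) (r(c, p) = (41 + c)*(26 + p) = (26 + p)*(41 + c))
r(-54, -25) + 332 = (1066 + 26*(-54) + 41*(-25) - 54*(-25)) + 332 = (1066 - 1404 - 1025 + 1350) + 332 = -13 + 332 = 319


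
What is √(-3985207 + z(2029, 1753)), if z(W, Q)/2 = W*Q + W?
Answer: 5*√125301 ≈ 1769.9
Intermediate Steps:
z(W, Q) = 2*W + 2*Q*W (z(W, Q) = 2*(W*Q + W) = 2*(Q*W + W) = 2*(W + Q*W) = 2*W + 2*Q*W)
√(-3985207 + z(2029, 1753)) = √(-3985207 + 2*2029*(1 + 1753)) = √(-3985207 + 2*2029*1754) = √(-3985207 + 7117732) = √3132525 = 5*√125301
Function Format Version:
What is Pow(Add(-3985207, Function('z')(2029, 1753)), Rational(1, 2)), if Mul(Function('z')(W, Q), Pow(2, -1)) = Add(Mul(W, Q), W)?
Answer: Mul(5, Pow(125301, Rational(1, 2))) ≈ 1769.9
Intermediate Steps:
Function('z')(W, Q) = Add(Mul(2, W), Mul(2, Q, W)) (Function('z')(W, Q) = Mul(2, Add(Mul(W, Q), W)) = Mul(2, Add(Mul(Q, W), W)) = Mul(2, Add(W, Mul(Q, W))) = Add(Mul(2, W), Mul(2, Q, W)))
Pow(Add(-3985207, Function('z')(2029, 1753)), Rational(1, 2)) = Pow(Add(-3985207, Mul(2, 2029, Add(1, 1753))), Rational(1, 2)) = Pow(Add(-3985207, Mul(2, 2029, 1754)), Rational(1, 2)) = Pow(Add(-3985207, 7117732), Rational(1, 2)) = Pow(3132525, Rational(1, 2)) = Mul(5, Pow(125301, Rational(1, 2)))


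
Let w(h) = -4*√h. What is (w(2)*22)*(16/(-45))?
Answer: 1408*√2/45 ≈ 44.249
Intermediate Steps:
(w(2)*22)*(16/(-45)) = (-4*√2*22)*(16/(-45)) = (-88*√2)*(16*(-1/45)) = -88*√2*(-16/45) = 1408*√2/45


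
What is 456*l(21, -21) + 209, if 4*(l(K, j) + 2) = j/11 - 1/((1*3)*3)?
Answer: -30799/33 ≈ -933.30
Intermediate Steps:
l(K, j) = -73/36 + j/44 (l(K, j) = -2 + (j/11 - 1/((1*3)*3))/4 = -2 + (j*(1/11) - 1/(3*3))/4 = -2 + (j/11 - 1/9)/4 = -2 + (j/11 - 1*⅑)/4 = -2 + (j/11 - ⅑)/4 = -2 + (-⅑ + j/11)/4 = -2 + (-1/36 + j/44) = -73/36 + j/44)
456*l(21, -21) + 209 = 456*(-73/36 + (1/44)*(-21)) + 209 = 456*(-73/36 - 21/44) + 209 = 456*(-248/99) + 209 = -37696/33 + 209 = -30799/33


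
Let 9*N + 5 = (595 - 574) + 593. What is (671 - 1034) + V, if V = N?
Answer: -886/3 ≈ -295.33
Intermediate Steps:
N = 203/3 (N = -5/9 + ((595 - 574) + 593)/9 = -5/9 + (21 + 593)/9 = -5/9 + (1/9)*614 = -5/9 + 614/9 = 203/3 ≈ 67.667)
V = 203/3 ≈ 67.667
(671 - 1034) + V = (671 - 1034) + 203/3 = -363 + 203/3 = -886/3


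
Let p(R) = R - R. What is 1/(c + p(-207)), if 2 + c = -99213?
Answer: -1/99215 ≈ -1.0079e-5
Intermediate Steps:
p(R) = 0
c = -99215 (c = -2 - 99213 = -99215)
1/(c + p(-207)) = 1/(-99215 + 0) = 1/(-99215) = -1/99215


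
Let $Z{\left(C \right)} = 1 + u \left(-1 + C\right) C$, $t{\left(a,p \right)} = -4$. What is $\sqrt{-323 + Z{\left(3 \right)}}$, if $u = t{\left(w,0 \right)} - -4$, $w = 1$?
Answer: $i \sqrt{322} \approx 17.944 i$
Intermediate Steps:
$u = 0$ ($u = -4 - -4 = -4 + \left(-1 + 5\right) = -4 + 4 = 0$)
$Z{\left(C \right)} = 1$ ($Z{\left(C \right)} = 1 + 0 \left(-1 + C\right) C = 1 + 0 C \left(-1 + C\right) = 1 + 0 = 1$)
$\sqrt{-323 + Z{\left(3 \right)}} = \sqrt{-323 + 1} = \sqrt{-322} = i \sqrt{322}$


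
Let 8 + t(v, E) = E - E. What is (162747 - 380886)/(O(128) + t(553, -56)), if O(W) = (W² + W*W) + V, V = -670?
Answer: -218139/32090 ≈ -6.7977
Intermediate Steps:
O(W) = -670 + 2*W² (O(W) = (W² + W*W) - 670 = (W² + W²) - 670 = 2*W² - 670 = -670 + 2*W²)
t(v, E) = -8 (t(v, E) = -8 + (E - E) = -8 + 0 = -8)
(162747 - 380886)/(O(128) + t(553, -56)) = (162747 - 380886)/((-670 + 2*128²) - 8) = -218139/((-670 + 2*16384) - 8) = -218139/((-670 + 32768) - 8) = -218139/(32098 - 8) = -218139/32090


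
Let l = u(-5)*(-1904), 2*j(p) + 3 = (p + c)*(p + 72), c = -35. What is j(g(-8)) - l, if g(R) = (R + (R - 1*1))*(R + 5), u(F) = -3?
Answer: -9459/2 ≈ -4729.5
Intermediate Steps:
g(R) = (-1 + 2*R)*(5 + R) (g(R) = (R + (R - 1))*(5 + R) = (R + (-1 + R))*(5 + R) = (-1 + 2*R)*(5 + R))
j(p) = -3/2 + (-35 + p)*(72 + p)/2 (j(p) = -3/2 + ((p - 35)*(p + 72))/2 = -3/2 + ((-35 + p)*(72 + p))/2 = -3/2 + (-35 + p)*(72 + p)/2)
l = 5712 (l = -3*(-1904) = 5712)
j(g(-8)) - l = (-2523/2 + (-5 + 2*(-8)² + 9*(-8))²/2 + 37*(-5 + 2*(-8)² + 9*(-8))/2) - 1*5712 = (-2523/2 + (-5 + 2*64 - 72)²/2 + 37*(-5 + 2*64 - 72)/2) - 5712 = (-2523/2 + (-5 + 128 - 72)²/2 + 37*(-5 + 128 - 72)/2) - 5712 = (-2523/2 + (½)*51² + (37/2)*51) - 5712 = (-2523/2 + (½)*2601 + 1887/2) - 5712 = (-2523/2 + 2601/2 + 1887/2) - 5712 = 1965/2 - 5712 = -9459/2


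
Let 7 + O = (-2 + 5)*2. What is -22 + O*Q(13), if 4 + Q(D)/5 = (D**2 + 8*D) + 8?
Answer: -1407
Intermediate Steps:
O = -1 (O = -7 + (-2 + 5)*2 = -7 + 3*2 = -7 + 6 = -1)
Q(D) = 20 + 5*D**2 + 40*D (Q(D) = -20 + 5*((D**2 + 8*D) + 8) = -20 + 5*(8 + D**2 + 8*D) = -20 + (40 + 5*D**2 + 40*D) = 20 + 5*D**2 + 40*D)
-22 + O*Q(13) = -22 - (20 + 5*13**2 + 40*13) = -22 - (20 + 5*169 + 520) = -22 - (20 + 845 + 520) = -22 - 1*1385 = -22 - 1385 = -1407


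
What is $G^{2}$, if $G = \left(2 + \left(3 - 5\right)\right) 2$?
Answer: $0$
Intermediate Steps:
$G = 0$ ($G = \left(2 - 2\right) 2 = 0 \cdot 2 = 0$)
$G^{2} = 0^{2} = 0$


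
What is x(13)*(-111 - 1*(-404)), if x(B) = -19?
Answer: -5567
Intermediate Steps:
x(13)*(-111 - 1*(-404)) = -19*(-111 - 1*(-404)) = -19*(-111 + 404) = -19*293 = -5567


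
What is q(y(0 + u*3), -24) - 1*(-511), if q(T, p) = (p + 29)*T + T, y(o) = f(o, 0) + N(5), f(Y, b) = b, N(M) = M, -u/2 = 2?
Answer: 541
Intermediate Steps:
u = -4 (u = -2*2 = -4)
y(o) = 5 (y(o) = 0 + 5 = 5)
q(T, p) = T + T*(29 + p) (q(T, p) = (29 + p)*T + T = T*(29 + p) + T = T + T*(29 + p))
q(y(0 + u*3), -24) - 1*(-511) = 5*(30 - 24) - 1*(-511) = 5*6 + 511 = 30 + 511 = 541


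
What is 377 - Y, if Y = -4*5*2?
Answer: 417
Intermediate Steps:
Y = -40 (Y = -20*2 = -40)
377 - Y = 377 - 1*(-40) = 377 + 40 = 417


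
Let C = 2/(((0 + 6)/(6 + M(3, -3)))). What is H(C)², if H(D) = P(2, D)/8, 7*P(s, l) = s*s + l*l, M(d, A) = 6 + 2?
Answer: 841/3969 ≈ 0.21189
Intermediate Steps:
M(d, A) = 8
P(s, l) = l²/7 + s²/7 (P(s, l) = (s*s + l*l)/7 = (s² + l²)/7 = (l² + s²)/7 = l²/7 + s²/7)
C = 14/3 (C = 2/(((0 + 6)/(6 + 8))) = 2/((6/14)) = 2/((6*(1/14))) = 2/(3/7) = 2*(7/3) = 14/3 ≈ 4.6667)
H(D) = 1/14 + D²/56 (H(D) = (D²/7 + (⅐)*2²)/8 = (D²/7 + (⅐)*4)*(⅛) = (D²/7 + 4/7)*(⅛) = (4/7 + D²/7)*(⅛) = 1/14 + D²/56)
H(C)² = (1/14 + (14/3)²/56)² = (1/14 + (1/56)*(196/9))² = (1/14 + 7/18)² = (29/63)² = 841/3969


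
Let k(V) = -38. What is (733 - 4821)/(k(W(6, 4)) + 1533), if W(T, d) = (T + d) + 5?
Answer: -4088/1495 ≈ -2.7344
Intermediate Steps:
W(T, d) = 5 + T + d
(733 - 4821)/(k(W(6, 4)) + 1533) = (733 - 4821)/(-38 + 1533) = -4088/1495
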